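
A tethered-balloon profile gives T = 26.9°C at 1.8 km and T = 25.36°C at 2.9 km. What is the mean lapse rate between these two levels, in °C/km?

1.4°C/km

Γ = −ΔT/Δz = (26.9 − 25.36) / (2900 − 1800) m
  = 1.54°C / 1.1 km = 1.4°C/km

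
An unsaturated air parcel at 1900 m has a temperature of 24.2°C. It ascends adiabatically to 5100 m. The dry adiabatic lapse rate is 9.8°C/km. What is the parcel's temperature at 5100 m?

-7.16°C

Dry adiabatic to 5100 m: -9.8 × 3.2 km = -31.36°C, so T = -7.16°C.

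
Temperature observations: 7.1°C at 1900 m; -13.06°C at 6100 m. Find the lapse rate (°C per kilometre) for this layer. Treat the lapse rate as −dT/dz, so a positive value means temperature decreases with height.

4.8°C/km

Γ = −ΔT/Δz = (7.1 − (-13.06)) / (6100 − 1900) m
  = 20.16°C / 4.2 km = 4.8°C/km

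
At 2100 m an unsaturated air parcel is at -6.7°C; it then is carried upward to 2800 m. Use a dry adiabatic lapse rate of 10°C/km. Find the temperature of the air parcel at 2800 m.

-13.7°C

Dry adiabatic to 2800 m: -10 × 0.7 km = -7°C, so T = -13.7°C.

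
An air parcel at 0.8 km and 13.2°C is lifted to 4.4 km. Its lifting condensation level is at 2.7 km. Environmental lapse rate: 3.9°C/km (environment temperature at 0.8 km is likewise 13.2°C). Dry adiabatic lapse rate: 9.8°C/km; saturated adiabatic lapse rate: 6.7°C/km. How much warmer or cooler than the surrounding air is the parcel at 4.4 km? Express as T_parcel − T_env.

-15.97°C (parcel cooler than environment)

Parcel:
  From 800 m to 2700 m (dry): cools by 9.8 × 1.9 = 18.62°C, giving -5.42°C.
  From 2700 m to 4400 m (saturated): cools by 6.7 × 1.7 = 11.39°C, giving -16.81°C.
Environment:
  From 800 m to 4400 m (environment): cools by 3.9 × 3.6 = 14.04°C, giving -0.84°C.
T_parcel − T_env = -16.81 − (-0.84) = -15.97°C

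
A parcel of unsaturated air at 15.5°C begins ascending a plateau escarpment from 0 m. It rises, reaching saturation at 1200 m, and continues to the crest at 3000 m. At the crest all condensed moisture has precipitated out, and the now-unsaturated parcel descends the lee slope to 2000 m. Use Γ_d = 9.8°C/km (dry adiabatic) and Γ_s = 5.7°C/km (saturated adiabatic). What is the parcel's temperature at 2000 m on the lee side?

3.28°C

From 0 m to 1200 m (dry): cools by 9.8 × 1.2 = 11.76°C, giving 3.74°C.
From 1200 m to 3000 m (saturated): cools by 5.7 × 1.8 = 10.26°C, giving -6.52°C.
From 3000 m to 2000 m (dry descent): warms by 9.8 × 1 = 9.8°C, giving 3.28°C.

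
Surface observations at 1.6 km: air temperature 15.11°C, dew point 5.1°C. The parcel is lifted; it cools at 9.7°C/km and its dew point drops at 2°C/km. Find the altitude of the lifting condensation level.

T and T_d converge at 9.7 − 2 = 7.7°C per km
Height above start = (15.11 − 5.1) / 7.7 = 1.3 km
LCL altitude = 1600 m + 1300 m = 2900 m

2.9 km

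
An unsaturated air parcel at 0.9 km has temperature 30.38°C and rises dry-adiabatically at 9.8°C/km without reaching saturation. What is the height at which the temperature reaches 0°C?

Height above start = (30.38 − 0) / 9.8 = 3.1 km
Altitude = 900 m + 3100 m = 4000 m

4 km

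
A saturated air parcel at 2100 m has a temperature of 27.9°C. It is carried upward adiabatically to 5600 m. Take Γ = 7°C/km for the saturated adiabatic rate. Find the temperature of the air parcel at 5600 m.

2100 → 5600 m (saturated adiabatic, 7°C/km): ΔT = -7 × 3.5 = -24.5°C → T = 3.4°C

3.4°C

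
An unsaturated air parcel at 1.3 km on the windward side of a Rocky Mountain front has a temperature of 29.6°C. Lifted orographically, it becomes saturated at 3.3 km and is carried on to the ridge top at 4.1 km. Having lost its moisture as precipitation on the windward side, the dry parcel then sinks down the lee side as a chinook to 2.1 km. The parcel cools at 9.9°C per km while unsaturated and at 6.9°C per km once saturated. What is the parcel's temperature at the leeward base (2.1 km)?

1300–3300 m, dry: Δz = 2 km ⇒ ΔT = -19.8°C; T = 9.8°C
3300–4100 m, saturated: Δz = 0.8 km ⇒ ΔT = -5.52°C; T = 4.28°C
4100–2100 m, dry descent: Δz = 2 km ⇒ ΔT = +19.8°C; T = 24.08°C

24.08°C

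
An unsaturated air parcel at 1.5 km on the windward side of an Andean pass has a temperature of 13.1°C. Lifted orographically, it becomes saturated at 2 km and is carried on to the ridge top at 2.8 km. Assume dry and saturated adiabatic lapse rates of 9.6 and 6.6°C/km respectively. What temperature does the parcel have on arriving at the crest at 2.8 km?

3.02°C

Dry to 2000 m: -9.6 × 0.5 km = -4.8°C, so T = 8.3°C.
Saturated to 2800 m: -6.6 × 0.8 km = -5.28°C, so T = 3.02°C.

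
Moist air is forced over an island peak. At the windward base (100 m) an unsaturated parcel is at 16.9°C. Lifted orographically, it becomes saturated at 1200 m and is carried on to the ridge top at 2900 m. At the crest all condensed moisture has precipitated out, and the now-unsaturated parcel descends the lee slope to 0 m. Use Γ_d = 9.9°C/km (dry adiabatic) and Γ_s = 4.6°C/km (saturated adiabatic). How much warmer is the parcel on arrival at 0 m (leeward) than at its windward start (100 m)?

100–1200 m, dry: Δz = 1.1 km ⇒ ΔT = -10.89°C; T = 6.01°C
1200–2900 m, saturated: Δz = 1.7 km ⇒ ΔT = -7.82°C; T = -1.81°C
2900–0 m, dry descent: Δz = 2.9 km ⇒ ΔT = +28.71°C; T = 26.9°C
Net change vs windward start: 26.9 − 16.9 = +10°C

+10°C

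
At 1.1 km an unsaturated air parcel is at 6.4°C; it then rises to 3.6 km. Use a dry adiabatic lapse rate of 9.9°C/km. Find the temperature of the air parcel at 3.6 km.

Dry adiabatic to 3600 m: -9.9 × 2.5 km = -24.75°C, so T = -18.35°C.

-18.35°C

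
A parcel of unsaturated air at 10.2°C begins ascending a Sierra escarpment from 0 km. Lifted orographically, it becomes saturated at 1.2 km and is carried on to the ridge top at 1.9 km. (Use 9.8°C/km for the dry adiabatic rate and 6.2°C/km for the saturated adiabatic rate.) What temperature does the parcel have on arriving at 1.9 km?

Dry to 1200 m: -9.8 × 1.2 km = -11.76°C, so T = -1.56°C.
Saturated to 1900 m: -6.2 × 0.7 km = -4.34°C, so T = -5.9°C.

-5.9°C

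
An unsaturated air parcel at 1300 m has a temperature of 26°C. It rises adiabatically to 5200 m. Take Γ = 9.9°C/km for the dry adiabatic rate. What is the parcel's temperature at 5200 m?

-12.61°C

1300–5200 m, dry adiabatic: Δz = 3.9 km ⇒ ΔT = -38.61°C; T = -12.61°C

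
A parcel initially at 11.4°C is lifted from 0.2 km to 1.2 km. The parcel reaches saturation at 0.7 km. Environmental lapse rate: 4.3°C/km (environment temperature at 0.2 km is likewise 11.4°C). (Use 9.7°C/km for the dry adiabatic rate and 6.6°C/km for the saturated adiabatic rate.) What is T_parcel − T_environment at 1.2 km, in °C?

Parcel:
  From 200 m to 700 m (dry): cools by 9.7 × 0.5 = 4.85°C, giving 6.55°C.
  From 700 m to 1200 m (saturated): cools by 6.6 × 0.5 = 3.3°C, giving 3.25°C.
Environment:
  From 200 m to 1200 m (environment): cools by 4.3 × 1 = 4.3°C, giving 7.1°C.
T_parcel − T_env = 3.25 − 7.1 = -3.85°C

-3.85°C (parcel cooler than environment)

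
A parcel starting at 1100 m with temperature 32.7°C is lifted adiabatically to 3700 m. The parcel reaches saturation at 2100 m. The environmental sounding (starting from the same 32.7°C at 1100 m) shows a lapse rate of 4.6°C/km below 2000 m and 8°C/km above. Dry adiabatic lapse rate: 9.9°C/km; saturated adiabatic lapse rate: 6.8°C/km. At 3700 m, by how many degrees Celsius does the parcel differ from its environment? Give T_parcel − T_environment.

Parcel:
  From 1100 m to 2100 m (dry): cools by 9.9 × 1 = 9.9°C, giving 22.8°C.
  From 2100 m to 3700 m (saturated): cools by 6.8 × 1.6 = 10.88°C, giving 11.92°C.
Environment:
  From 1100 m to 2000 m (environment, lower layer): cools by 4.6 × 0.9 = 4.14°C, giving 28.56°C.
  From 2000 m to 3700 m (environment, upper layer): cools by 8 × 1.7 = 13.6°C, giving 14.96°C.
T_parcel − T_env = 11.92 − 14.96 = -3.04°C

-3.04°C (parcel cooler than environment)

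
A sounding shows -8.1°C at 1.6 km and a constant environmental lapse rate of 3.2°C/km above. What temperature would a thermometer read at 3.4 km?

1600 → 3400 m (environmental, 3.2°C/km): ΔT = -3.2 × 1.8 = -5.76°C → T = -13.86°C

-13.86°C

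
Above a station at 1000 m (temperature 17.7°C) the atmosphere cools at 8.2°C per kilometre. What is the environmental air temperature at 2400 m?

6.22°C

Environmental to 2400 m: -8.2 × 1.4 km = -11.48°C, so T = 6.22°C.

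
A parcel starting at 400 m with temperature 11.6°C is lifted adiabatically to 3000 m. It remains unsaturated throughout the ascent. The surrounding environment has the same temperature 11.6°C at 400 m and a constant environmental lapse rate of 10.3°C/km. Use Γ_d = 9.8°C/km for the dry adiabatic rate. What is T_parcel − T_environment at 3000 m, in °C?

Parcel:
  Dry to 3000 m: -9.8 × 2.6 km = -25.48°C, so T = -13.88°C.
Environment:
  Environment to 3000 m: -10.3 × 2.6 km = -26.78°C, so T = -15.18°C.
T_parcel − T_env = -13.88 − (-15.18) = +1.3°C

+1.3°C (parcel warmer than environment)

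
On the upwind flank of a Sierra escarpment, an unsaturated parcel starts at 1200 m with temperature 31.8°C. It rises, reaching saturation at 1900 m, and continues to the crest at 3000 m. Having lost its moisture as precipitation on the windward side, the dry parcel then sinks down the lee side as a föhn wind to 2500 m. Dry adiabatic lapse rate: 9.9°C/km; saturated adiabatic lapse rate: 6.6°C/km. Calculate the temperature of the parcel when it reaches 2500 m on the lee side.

22.56°C

From 1200 m to 1900 m (dry): cools by 9.9 × 0.7 = 6.93°C, giving 24.87°C.
From 1900 m to 3000 m (saturated): cools by 6.6 × 1.1 = 7.26°C, giving 17.61°C.
From 3000 m to 2500 m (dry descent): warms by 9.9 × 0.5 = 4.95°C, giving 22.56°C.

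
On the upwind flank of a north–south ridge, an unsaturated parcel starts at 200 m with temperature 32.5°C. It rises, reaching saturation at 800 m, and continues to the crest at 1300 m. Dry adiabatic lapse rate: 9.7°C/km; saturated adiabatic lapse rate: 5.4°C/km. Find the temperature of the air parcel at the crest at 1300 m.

200–800 m, dry: Δz = 0.6 km ⇒ ΔT = -5.82°C; T = 26.68°C
800–1300 m, saturated: Δz = 0.5 km ⇒ ΔT = -2.7°C; T = 23.98°C

23.98°C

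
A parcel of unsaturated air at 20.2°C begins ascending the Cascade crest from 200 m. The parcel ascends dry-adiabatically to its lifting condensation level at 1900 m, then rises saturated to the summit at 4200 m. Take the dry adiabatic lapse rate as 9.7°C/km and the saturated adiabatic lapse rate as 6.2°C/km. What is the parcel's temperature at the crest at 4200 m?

-10.55°C

200–1900 m, dry: Δz = 1.7 km ⇒ ΔT = -16.49°C; T = 3.71°C
1900–4200 m, saturated: Δz = 2.3 km ⇒ ΔT = -14.26°C; T = -10.55°C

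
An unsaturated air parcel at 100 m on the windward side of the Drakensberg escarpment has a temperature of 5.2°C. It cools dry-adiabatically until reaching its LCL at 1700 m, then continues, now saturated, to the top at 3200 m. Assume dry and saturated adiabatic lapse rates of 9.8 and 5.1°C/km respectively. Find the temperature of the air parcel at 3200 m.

-18.13°C

100 → 1700 m (dry, 9.8°C/km): ΔT = -9.8 × 1.6 = -15.68°C → T = -10.48°C
1700 → 3200 m (saturated, 5.1°C/km): ΔT = -5.1 × 1.5 = -7.65°C → T = -18.13°C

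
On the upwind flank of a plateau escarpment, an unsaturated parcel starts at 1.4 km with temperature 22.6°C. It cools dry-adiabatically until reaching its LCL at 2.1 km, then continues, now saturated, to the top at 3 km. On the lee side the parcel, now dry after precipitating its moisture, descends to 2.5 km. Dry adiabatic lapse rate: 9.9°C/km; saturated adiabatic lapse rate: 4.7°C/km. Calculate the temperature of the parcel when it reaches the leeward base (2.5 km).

16.39°C

Dry to 2100 m: -9.9 × 0.7 km = -6.93°C, so T = 15.67°C.
Saturated to 3000 m: -4.7 × 0.9 km = -4.23°C, so T = 11.44°C.
Dry descent to 2500 m: +9.9 × 0.5 km = +4.95°C, so T = 16.39°C.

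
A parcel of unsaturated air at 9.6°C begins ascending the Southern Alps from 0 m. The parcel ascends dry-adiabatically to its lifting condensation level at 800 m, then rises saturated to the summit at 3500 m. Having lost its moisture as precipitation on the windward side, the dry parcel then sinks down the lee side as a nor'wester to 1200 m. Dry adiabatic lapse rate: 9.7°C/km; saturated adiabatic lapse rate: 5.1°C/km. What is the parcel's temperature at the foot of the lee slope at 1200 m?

0 → 800 m (dry, 9.7°C/km): ΔT = -9.7 × 0.8 = -7.76°C → T = 1.84°C
800 → 3500 m (saturated, 5.1°C/km): ΔT = -5.1 × 2.7 = -13.77°C → T = -11.93°C
3500 → 1200 m (dry descent, 9.7°C/km): ΔT = +9.7 × 2.3 = +22.31°C → T = 10.38°C

10.38°C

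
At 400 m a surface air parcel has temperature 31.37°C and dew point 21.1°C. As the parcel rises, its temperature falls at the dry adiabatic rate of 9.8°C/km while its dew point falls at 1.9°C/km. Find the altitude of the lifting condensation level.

1700 m

T and T_d converge at 9.8 − 1.9 = 7.9°C per km
Height above start = (31.37 − 21.1) / 7.9 = 1.3 km
LCL altitude = 400 m + 1300 m = 1700 m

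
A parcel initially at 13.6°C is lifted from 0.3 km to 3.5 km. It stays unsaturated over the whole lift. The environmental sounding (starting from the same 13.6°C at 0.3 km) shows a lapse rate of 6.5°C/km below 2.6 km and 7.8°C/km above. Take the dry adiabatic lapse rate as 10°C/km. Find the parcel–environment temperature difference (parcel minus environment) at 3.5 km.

-10.03°C (parcel cooler than environment)

Parcel:
  300–3500 m, dry: Δz = 3.2 km ⇒ ΔT = -32°C; T = -18.4°C
Environment:
  300–2600 m, environment, lower layer: Δz = 2.3 km ⇒ ΔT = -14.95°C; T = -1.35°C
  2600–3500 m, environment, upper layer: Δz = 0.9 km ⇒ ΔT = -7.02°C; T = -8.37°C
T_parcel − T_env = -18.4 − (-8.37) = -10.03°C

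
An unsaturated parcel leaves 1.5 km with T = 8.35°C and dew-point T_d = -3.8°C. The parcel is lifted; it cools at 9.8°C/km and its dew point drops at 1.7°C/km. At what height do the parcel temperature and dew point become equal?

3 km

T and T_d converge at 9.8 − 1.7 = 8.1°C per km
Height above start = (8.35 − (-3.8)) / 8.1 = 1.5 km
LCL altitude = 1500 m + 1500 m = 3000 m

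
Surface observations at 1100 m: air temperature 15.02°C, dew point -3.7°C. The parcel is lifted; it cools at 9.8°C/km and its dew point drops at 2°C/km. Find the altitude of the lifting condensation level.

T and T_d converge at 9.8 − 2 = 7.8°C per km
Height above start = (15.02 − (-3.7)) / 7.8 = 2.4 km
LCL altitude = 1100 m + 2400 m = 3500 m

3500 m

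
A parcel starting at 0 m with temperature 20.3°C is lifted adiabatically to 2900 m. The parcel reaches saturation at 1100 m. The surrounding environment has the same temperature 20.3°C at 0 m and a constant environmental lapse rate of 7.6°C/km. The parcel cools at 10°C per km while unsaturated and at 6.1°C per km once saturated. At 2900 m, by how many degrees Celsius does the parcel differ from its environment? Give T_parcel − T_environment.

+0.06°C (parcel warmer than environment)

Parcel:
  0–1100 m, dry: Δz = 1.1 km ⇒ ΔT = -11°C; T = 9.3°C
  1100–2900 m, saturated: Δz = 1.8 km ⇒ ΔT = -10.98°C; T = -1.68°C
Environment:
  0–2900 m, environment: Δz = 2.9 km ⇒ ΔT = -22.04°C; T = -1.74°C
T_parcel − T_env = -1.68 − (-1.74) = +0.06°C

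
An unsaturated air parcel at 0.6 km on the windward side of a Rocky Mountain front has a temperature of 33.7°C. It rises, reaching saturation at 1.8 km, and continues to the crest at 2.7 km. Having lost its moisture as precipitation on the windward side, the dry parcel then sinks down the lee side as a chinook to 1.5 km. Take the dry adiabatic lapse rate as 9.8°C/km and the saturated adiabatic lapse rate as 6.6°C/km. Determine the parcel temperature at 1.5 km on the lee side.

From 600 m to 1800 m (dry): cools by 9.8 × 1.2 = 11.76°C, giving 21.94°C.
From 1800 m to 2700 m (saturated): cools by 6.6 × 0.9 = 5.94°C, giving 16°C.
From 2700 m to 1500 m (dry descent): warms by 9.8 × 1.2 = 11.76°C, giving 27.76°C.

27.76°C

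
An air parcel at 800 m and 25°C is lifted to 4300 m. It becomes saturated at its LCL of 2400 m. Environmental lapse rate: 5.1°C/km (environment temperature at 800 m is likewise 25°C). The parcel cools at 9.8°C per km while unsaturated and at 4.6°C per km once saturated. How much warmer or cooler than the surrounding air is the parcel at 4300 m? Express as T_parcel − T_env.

-6.57°C (parcel cooler than environment)

Parcel:
  Dry to 2400 m: -9.8 × 1.6 km = -15.68°C, so T = 9.32°C.
  Saturated to 4300 m: -4.6 × 1.9 km = -8.74°C, so T = 0.58°C.
Environment:
  Environment to 4300 m: -5.1 × 3.5 km = -17.85°C, so T = 7.15°C.
T_parcel − T_env = 0.58 − 7.15 = -6.57°C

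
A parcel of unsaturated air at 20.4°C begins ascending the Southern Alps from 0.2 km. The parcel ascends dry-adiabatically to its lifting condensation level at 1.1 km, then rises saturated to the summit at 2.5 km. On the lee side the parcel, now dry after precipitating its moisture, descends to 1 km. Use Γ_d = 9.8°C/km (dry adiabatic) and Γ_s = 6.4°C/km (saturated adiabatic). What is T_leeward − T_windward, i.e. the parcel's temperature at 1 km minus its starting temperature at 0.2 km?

-3.08°C

200–1100 m, dry: Δz = 0.9 km ⇒ ΔT = -8.82°C; T = 11.58°C
1100–2500 m, saturated: Δz = 1.4 km ⇒ ΔT = -8.96°C; T = 2.62°C
2500–1000 m, dry descent: Δz = 1.5 km ⇒ ΔT = +14.7°C; T = 17.32°C
Net change vs windward start: 17.32 − 20.4 = -3.08°C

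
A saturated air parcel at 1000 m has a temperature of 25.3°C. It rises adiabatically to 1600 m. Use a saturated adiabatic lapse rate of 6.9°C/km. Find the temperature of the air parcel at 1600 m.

21.16°C

1000 → 1600 m (saturated adiabatic, 6.9°C/km): ΔT = -6.9 × 0.6 = -4.14°C → T = 21.16°C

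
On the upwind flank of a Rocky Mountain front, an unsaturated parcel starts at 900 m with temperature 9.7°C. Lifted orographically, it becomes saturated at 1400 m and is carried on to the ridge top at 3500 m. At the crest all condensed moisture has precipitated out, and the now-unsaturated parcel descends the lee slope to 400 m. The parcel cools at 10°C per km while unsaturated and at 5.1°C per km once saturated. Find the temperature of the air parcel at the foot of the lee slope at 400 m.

900–1400 m, dry: Δz = 0.5 km ⇒ ΔT = -5°C; T = 4.7°C
1400–3500 m, saturated: Δz = 2.1 km ⇒ ΔT = -10.71°C; T = -6.01°C
3500–400 m, dry descent: Δz = 3.1 km ⇒ ΔT = +31°C; T = 24.99°C

24.99°C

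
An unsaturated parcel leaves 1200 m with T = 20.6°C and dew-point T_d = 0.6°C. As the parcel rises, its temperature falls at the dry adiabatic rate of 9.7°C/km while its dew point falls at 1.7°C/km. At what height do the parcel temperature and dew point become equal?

3700 m

T and T_d converge at 9.7 − 1.7 = 8°C per km
Height above start = (20.6 − 0.6) / 8 = 2.5 km
LCL altitude = 1200 m + 2500 m = 3700 m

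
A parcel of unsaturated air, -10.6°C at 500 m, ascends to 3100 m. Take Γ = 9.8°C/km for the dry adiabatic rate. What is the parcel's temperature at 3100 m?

-36.08°C

Dry adiabatic to 3100 m: -9.8 × 2.6 km = -25.48°C, so T = -36.08°C.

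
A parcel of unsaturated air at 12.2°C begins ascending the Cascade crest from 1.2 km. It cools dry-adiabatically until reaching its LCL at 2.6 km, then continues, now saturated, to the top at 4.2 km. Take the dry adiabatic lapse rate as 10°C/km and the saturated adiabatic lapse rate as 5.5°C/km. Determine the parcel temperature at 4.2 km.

-10.6°C

1200–2600 m, dry: Δz = 1.4 km ⇒ ΔT = -14°C; T = -1.8°C
2600–4200 m, saturated: Δz = 1.6 km ⇒ ΔT = -8.8°C; T = -10.6°C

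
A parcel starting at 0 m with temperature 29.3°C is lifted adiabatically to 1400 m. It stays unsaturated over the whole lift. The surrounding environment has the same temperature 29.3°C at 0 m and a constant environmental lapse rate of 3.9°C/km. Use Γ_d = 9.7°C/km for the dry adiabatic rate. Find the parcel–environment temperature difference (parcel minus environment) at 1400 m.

-8.12°C (parcel cooler than environment)

Parcel:
  Dry to 1400 m: -9.7 × 1.4 km = -13.58°C, so T = 15.72°C.
Environment:
  Environment to 1400 m: -3.9 × 1.4 km = -5.46°C, so T = 23.84°C.
T_parcel − T_env = 15.72 − 23.84 = -8.12°C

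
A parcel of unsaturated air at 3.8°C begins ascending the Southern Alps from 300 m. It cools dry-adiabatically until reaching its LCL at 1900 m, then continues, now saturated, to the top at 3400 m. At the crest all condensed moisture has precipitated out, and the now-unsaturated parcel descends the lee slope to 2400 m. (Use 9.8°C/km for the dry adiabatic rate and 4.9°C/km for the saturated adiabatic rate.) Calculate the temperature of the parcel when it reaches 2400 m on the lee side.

300 → 1900 m (dry, 9.8°C/km): ΔT = -9.8 × 1.6 = -15.68°C → T = -11.88°C
1900 → 3400 m (saturated, 4.9°C/km): ΔT = -4.9 × 1.5 = -7.35°C → T = -19.23°C
3400 → 2400 m (dry descent, 9.8°C/km): ΔT = +9.8 × 1 = +9.8°C → T = -9.43°C

-9.43°C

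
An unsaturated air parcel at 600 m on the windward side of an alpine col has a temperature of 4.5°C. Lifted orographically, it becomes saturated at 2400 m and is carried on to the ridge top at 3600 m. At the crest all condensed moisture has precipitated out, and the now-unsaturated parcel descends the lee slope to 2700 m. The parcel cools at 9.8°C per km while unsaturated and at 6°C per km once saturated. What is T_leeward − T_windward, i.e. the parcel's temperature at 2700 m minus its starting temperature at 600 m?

-16.02°C

600 → 2400 m (dry, 9.8°C/km): ΔT = -9.8 × 1.8 = -17.64°C → T = -13.14°C
2400 → 3600 m (saturated, 6°C/km): ΔT = -6 × 1.2 = -7.2°C → T = -20.34°C
3600 → 2700 m (dry descent, 9.8°C/km): ΔT = +9.8 × 0.9 = +8.82°C → T = -11.52°C
Net change vs windward start: -11.52 − 4.5 = -16.02°C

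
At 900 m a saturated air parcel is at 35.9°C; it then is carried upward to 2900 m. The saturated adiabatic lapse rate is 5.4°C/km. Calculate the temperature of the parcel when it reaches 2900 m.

900–2900 m, saturated adiabatic: Δz = 2 km ⇒ ΔT = -10.8°C; T = 25.1°C

25.1°C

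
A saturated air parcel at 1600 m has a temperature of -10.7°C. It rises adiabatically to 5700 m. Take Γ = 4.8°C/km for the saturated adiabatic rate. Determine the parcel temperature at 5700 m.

-30.38°C

1600 → 5700 m (saturated adiabatic, 4.8°C/km): ΔT = -4.8 × 4.1 = -19.68°C → T = -30.38°C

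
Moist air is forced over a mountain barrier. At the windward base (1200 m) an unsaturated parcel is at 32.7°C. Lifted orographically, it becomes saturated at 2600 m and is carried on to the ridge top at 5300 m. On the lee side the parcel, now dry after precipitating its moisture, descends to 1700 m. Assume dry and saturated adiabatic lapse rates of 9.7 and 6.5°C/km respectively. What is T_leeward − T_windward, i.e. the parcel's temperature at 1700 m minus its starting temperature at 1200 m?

From 1200 m to 2600 m (dry): cools by 9.7 × 1.4 = 13.58°C, giving 19.12°C.
From 2600 m to 5300 m (saturated): cools by 6.5 × 2.7 = 17.55°C, giving 1.57°C.
From 5300 m to 1700 m (dry descent): warms by 9.7 × 3.6 = 34.92°C, giving 36.49°C.
Net change vs windward start: 36.49 − 32.7 = +3.79°C

+3.79°C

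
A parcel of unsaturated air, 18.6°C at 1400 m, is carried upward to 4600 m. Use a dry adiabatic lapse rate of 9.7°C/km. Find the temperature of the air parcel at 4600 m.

From 1400 m to 4600 m (dry adiabatic): cools by 9.7 × 3.2 = 31.04°C, giving -12.44°C.

-12.44°C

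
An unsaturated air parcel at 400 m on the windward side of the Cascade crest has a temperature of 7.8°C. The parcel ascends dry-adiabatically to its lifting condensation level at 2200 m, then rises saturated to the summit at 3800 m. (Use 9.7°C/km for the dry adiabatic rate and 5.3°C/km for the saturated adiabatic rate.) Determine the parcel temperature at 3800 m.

400 → 2200 m (dry, 9.7°C/km): ΔT = -9.7 × 1.8 = -17.46°C → T = -9.66°C
2200 → 3800 m (saturated, 5.3°C/km): ΔT = -5.3 × 1.6 = -8.48°C → T = -18.14°C

-18.14°C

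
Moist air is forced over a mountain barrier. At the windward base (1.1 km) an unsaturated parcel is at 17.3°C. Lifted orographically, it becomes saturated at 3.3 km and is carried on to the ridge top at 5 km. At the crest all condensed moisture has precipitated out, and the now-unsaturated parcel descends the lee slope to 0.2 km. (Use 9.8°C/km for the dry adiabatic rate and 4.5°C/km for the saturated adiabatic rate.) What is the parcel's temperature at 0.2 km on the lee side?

35.13°C

1100–3300 m, dry: Δz = 2.2 km ⇒ ΔT = -21.56°C; T = -4.26°C
3300–5000 m, saturated: Δz = 1.7 km ⇒ ΔT = -7.65°C; T = -11.91°C
5000–200 m, dry descent: Δz = 4.8 km ⇒ ΔT = +47.04°C; T = 35.13°C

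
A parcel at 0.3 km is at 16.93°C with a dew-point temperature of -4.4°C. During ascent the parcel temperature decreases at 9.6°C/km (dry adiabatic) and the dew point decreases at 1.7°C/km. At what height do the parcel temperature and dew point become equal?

3 km

T and T_d converge at 9.6 − 1.7 = 7.9°C per km
Height above start = (16.93 − (-4.4)) / 7.9 = 2.7 km
LCL altitude = 300 m + 2700 m = 3000 m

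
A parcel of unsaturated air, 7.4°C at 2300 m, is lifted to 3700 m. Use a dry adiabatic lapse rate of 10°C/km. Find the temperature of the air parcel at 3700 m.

-6.6°C

2300–3700 m, dry adiabatic: Δz = 1.4 km ⇒ ΔT = -14°C; T = -6.6°C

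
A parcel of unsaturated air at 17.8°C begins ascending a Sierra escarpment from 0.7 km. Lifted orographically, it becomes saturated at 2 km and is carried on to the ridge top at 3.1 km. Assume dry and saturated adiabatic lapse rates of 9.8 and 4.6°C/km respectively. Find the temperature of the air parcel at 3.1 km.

0°C

700 → 2000 m (dry, 9.8°C/km): ΔT = -9.8 × 1.3 = -12.74°C → T = 5.06°C
2000 → 3100 m (saturated, 4.6°C/km): ΔT = -4.6 × 1.1 = -5.06°C → T = 0°C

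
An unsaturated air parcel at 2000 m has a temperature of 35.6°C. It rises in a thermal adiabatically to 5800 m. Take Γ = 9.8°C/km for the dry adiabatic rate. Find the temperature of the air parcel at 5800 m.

2000 → 5800 m (dry adiabatic, 9.8°C/km): ΔT = -9.8 × 3.8 = -37.24°C → T = -1.64°C

-1.64°C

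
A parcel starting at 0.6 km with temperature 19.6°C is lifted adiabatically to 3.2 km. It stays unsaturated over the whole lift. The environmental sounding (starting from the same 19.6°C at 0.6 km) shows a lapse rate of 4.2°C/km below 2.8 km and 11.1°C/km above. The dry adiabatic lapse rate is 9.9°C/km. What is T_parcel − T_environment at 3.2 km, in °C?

-12.06°C (parcel cooler than environment)

Parcel:
  Dry to 3200 m: -9.9 × 2.6 km = -25.74°C, so T = -6.14°C.
Environment:
  Environment, lower layer to 2800 m: -4.2 × 2.2 km = -9.24°C, so T = 10.36°C.
  Environment, upper layer to 3200 m: -11.1 × 0.4 km = -4.44°C, so T = 5.92°C.
T_parcel − T_env = -6.14 − 5.92 = -12.06°C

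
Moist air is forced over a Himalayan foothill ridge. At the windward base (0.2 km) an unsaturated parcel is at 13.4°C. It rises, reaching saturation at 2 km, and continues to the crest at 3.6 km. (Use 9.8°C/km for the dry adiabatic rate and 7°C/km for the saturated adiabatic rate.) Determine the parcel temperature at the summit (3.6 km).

-15.44°C

200 → 2000 m (dry, 9.8°C/km): ΔT = -9.8 × 1.8 = -17.64°C → T = -4.24°C
2000 → 3600 m (saturated, 7°C/km): ΔT = -7 × 1.6 = -11.2°C → T = -15.44°C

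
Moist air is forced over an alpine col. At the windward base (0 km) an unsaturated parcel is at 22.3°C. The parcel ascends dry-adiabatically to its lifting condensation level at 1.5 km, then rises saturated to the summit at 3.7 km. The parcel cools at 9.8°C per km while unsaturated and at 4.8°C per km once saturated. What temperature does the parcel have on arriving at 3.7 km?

-2.96°C

0–1500 m, dry: Δz = 1.5 km ⇒ ΔT = -14.7°C; T = 7.6°C
1500–3700 m, saturated: Δz = 2.2 km ⇒ ΔT = -10.56°C; T = -2.96°C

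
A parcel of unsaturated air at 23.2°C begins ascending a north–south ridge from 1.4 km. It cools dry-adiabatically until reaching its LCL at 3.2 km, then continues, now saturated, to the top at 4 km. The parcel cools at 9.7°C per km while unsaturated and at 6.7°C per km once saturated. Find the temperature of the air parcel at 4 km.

1400–3200 m, dry: Δz = 1.8 km ⇒ ΔT = -17.46°C; T = 5.74°C
3200–4000 m, saturated: Δz = 0.8 km ⇒ ΔT = -5.36°C; T = 0.38°C

0.38°C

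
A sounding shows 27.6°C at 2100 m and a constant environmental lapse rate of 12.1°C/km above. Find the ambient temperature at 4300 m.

0.98°C

From 2100 m to 4300 m (environmental): cools by 12.1 × 2.2 = 26.62°C, giving 0.98°C.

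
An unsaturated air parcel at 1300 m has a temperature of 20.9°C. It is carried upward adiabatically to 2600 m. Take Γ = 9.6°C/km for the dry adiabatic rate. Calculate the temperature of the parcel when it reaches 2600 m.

1300–2600 m, dry adiabatic: Δz = 1.3 km ⇒ ΔT = -12.48°C; T = 8.42°C

8.42°C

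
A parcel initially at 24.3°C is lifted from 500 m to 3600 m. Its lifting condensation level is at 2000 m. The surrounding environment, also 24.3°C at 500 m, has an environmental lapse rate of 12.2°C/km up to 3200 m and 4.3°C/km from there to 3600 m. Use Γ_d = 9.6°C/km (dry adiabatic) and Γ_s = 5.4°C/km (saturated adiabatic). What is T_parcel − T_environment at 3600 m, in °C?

+11.62°C (parcel warmer than environment)

Parcel:
  Dry to 2000 m: -9.6 × 1.5 km = -14.4°C, so T = 9.9°C.
  Saturated to 3600 m: -5.4 × 1.6 km = -8.64°C, so T = 1.26°C.
Environment:
  Environment, lower layer to 3200 m: -12.2 × 2.7 km = -32.94°C, so T = -8.64°C.
  Environment, upper layer to 3600 m: -4.3 × 0.4 km = -1.72°C, so T = -10.36°C.
T_parcel − T_env = 1.26 − (-10.36) = +11.62°C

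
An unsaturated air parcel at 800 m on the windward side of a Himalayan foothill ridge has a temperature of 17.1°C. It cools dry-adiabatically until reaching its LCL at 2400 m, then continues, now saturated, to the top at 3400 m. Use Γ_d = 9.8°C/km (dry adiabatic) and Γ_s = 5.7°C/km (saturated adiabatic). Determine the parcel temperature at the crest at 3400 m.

-4.28°C

800 → 2400 m (dry, 9.8°C/km): ΔT = -9.8 × 1.6 = -15.68°C → T = 1.42°C
2400 → 3400 m (saturated, 5.7°C/km): ΔT = -5.7 × 1 = -5.7°C → T = -4.28°C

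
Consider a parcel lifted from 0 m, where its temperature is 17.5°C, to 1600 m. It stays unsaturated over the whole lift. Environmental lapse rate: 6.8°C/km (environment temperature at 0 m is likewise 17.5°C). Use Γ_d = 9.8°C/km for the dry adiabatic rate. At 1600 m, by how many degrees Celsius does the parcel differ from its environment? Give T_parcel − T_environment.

Parcel:
  Dry to 1600 m: -9.8 × 1.6 km = -15.68°C, so T = 1.82°C.
Environment:
  Environment to 1600 m: -6.8 × 1.6 km = -10.88°C, so T = 6.62°C.
T_parcel − T_env = 1.82 − 6.62 = -4.8°C

-4.8°C (parcel cooler than environment)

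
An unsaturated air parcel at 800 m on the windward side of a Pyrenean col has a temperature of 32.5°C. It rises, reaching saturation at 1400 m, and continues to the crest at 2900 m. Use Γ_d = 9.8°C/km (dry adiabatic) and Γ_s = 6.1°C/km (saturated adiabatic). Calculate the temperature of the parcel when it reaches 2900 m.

800–1400 m, dry: Δz = 0.6 km ⇒ ΔT = -5.88°C; T = 26.62°C
1400–2900 m, saturated: Δz = 1.5 km ⇒ ΔT = -9.15°C; T = 17.47°C

17.47°C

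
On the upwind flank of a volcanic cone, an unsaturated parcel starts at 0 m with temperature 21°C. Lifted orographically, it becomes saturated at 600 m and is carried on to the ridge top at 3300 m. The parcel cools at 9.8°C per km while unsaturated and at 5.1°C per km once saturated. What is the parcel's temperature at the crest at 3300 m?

0–600 m, dry: Δz = 0.6 km ⇒ ΔT = -5.88°C; T = 15.12°C
600–3300 m, saturated: Δz = 2.7 km ⇒ ΔT = -13.77°C; T = 1.35°C

1.35°C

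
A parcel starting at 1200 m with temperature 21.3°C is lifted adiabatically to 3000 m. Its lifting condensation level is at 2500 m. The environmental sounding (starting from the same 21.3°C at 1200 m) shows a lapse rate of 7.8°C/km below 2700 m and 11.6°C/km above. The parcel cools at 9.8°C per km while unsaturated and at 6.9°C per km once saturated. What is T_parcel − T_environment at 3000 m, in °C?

Parcel:
  1200 → 2500 m (dry, 9.8°C/km): ΔT = -9.8 × 1.3 = -12.74°C → T = 8.56°C
  2500 → 3000 m (saturated, 6.9°C/km): ΔT = -6.9 × 0.5 = -3.45°C → T = 5.11°C
Environment:
  1200 → 2700 m (environment, lower layer, 7.8°C/km): ΔT = -7.8 × 1.5 = -11.7°C → T = 9.6°C
  2700 → 3000 m (environment, upper layer, 11.6°C/km): ΔT = -11.6 × 0.3 = -3.48°C → T = 6.12°C
T_parcel − T_env = 5.11 − 6.12 = -1.01°C

-1.01°C (parcel cooler than environment)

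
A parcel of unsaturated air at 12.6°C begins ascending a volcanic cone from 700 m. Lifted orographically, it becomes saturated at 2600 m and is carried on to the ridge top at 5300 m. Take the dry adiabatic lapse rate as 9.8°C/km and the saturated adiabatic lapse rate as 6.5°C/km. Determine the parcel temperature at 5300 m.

-23.57°C

Dry to 2600 m: -9.8 × 1.9 km = -18.62°C, so T = -6.02°C.
Saturated to 5300 m: -6.5 × 2.7 km = -17.55°C, so T = -23.57°C.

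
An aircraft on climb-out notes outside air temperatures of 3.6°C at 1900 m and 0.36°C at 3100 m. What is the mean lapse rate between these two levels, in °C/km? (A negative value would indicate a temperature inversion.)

2.7°C/km

Γ = −ΔT/Δz = (3.6 − 0.36) / (3100 − 1900) m
  = 3.24°C / 1.2 km = 2.7°C/km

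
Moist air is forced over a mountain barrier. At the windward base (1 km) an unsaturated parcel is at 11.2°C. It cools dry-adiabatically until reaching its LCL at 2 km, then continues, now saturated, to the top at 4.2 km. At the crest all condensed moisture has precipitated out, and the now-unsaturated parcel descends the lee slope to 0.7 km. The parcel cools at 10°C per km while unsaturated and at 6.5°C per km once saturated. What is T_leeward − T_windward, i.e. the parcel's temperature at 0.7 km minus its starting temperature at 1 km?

1000 → 2000 m (dry, 10°C/km): ΔT = -10 × 1 = -10°C → T = 1.2°C
2000 → 4200 m (saturated, 6.5°C/km): ΔT = -6.5 × 2.2 = -14.3°C → T = -13.1°C
4200 → 700 m (dry descent, 10°C/km): ΔT = +10 × 3.5 = +35°C → T = 21.9°C
Net change vs windward start: 21.9 − 11.2 = +10.7°C

+10.7°C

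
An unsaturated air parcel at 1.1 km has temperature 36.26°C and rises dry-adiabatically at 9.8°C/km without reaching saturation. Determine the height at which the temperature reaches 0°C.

4.8 km

Height above start = (36.26 − 0) / 9.8 = 3.7 km
Altitude = 1100 m + 3700 m = 4800 m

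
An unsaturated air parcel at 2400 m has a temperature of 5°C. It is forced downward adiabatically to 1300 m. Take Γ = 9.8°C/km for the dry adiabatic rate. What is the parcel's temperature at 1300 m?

15.78°C

Dry adiabatic to 1300 m: +9.8 × 1.1 km = +10.78°C, so T = 15.78°C.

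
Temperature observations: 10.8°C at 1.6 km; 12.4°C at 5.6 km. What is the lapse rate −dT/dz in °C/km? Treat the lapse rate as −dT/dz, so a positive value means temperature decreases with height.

-0.4°C/km

Γ = −ΔT/Δz = (10.8 − 12.4) / (5600 − 1600) m
  = -1.6°C / 4 km = -0.4°C/km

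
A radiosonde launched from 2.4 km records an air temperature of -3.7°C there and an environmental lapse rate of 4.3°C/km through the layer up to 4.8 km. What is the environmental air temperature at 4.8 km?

2400–4800 m, environmental: Δz = 2.4 km ⇒ ΔT = -10.32°C; T = -14.02°C

-14.02°C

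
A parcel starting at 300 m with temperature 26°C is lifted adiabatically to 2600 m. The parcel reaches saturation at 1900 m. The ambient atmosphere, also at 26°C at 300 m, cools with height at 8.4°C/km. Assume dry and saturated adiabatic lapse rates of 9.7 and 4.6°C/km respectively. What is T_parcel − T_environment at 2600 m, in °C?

Parcel:
  Dry to 1900 m: -9.7 × 1.6 km = -15.52°C, so T = 10.48°C.
  Saturated to 2600 m: -4.6 × 0.7 km = -3.22°C, so T = 7.26°C.
Environment:
  Environment to 2600 m: -8.4 × 2.3 km = -19.32°C, so T = 6.68°C.
T_parcel − T_env = 7.26 − 6.68 = +0.58°C

+0.58°C (parcel warmer than environment)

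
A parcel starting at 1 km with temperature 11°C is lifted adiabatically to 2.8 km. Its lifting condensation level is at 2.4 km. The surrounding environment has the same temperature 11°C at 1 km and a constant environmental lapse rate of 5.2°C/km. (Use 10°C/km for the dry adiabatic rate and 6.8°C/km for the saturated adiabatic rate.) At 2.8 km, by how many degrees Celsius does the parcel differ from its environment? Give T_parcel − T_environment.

Parcel:
  From 1000 m to 2400 m (dry): cools by 10 × 1.4 = 14°C, giving -3°C.
  From 2400 m to 2800 m (saturated): cools by 6.8 × 0.4 = 2.72°C, giving -5.72°C.
Environment:
  From 1000 m to 2800 m (environment): cools by 5.2 × 1.8 = 9.36°C, giving 1.64°C.
T_parcel − T_env = -5.72 − 1.64 = -7.36°C

-7.36°C (parcel cooler than environment)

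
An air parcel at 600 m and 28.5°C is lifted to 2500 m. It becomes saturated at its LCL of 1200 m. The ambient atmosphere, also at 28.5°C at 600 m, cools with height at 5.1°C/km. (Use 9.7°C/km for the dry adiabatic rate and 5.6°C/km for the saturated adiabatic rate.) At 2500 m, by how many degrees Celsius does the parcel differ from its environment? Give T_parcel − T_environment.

Parcel:
  Dry to 1200 m: -9.7 × 0.6 km = -5.82°C, so T = 22.68°C.
  Saturated to 2500 m: -5.6 × 1.3 km = -7.28°C, so T = 15.4°C.
Environment:
  Environment to 2500 m: -5.1 × 1.9 km = -9.69°C, so T = 18.81°C.
T_parcel − T_env = 15.4 − 18.81 = -3.41°C

-3.41°C (parcel cooler than environment)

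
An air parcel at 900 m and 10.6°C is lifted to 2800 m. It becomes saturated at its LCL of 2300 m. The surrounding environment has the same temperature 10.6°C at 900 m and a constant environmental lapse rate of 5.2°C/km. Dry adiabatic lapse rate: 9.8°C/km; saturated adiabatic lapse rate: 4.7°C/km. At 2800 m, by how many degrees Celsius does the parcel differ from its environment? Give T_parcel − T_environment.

-6.19°C (parcel cooler than environment)

Parcel:
  From 900 m to 2300 m (dry): cools by 9.8 × 1.4 = 13.72°C, giving -3.12°C.
  From 2300 m to 2800 m (saturated): cools by 4.7 × 0.5 = 2.35°C, giving -5.47°C.
Environment:
  From 900 m to 2800 m (environment): cools by 5.2 × 1.9 = 9.88°C, giving 0.72°C.
T_parcel − T_env = -5.47 − 0.72 = -6.19°C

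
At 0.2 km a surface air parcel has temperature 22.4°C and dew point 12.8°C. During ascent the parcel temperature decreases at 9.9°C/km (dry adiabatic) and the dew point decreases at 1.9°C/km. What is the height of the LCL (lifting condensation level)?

T and T_d converge at 9.9 − 1.9 = 8°C per km
Height above start = (22.4 − 12.8) / 8 = 1.2 km
LCL altitude = 200 m + 1200 m = 1400 m

1.4 km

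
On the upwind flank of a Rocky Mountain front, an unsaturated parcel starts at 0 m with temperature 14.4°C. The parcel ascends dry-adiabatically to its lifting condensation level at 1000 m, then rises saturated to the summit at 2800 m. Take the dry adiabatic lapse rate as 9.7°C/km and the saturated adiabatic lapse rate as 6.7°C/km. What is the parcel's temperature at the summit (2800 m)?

-7.36°C

0 → 1000 m (dry, 9.7°C/km): ΔT = -9.7 × 1 = -9.7°C → T = 4.7°C
1000 → 2800 m (saturated, 6.7°C/km): ΔT = -6.7 × 1.8 = -12.06°C → T = -7.36°C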